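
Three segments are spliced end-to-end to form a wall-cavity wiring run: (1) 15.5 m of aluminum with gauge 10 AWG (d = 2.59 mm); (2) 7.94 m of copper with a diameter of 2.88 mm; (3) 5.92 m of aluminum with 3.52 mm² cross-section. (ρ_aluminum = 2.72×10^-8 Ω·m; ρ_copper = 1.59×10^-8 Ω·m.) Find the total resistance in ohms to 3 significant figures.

0.145 Ω

Seg 1: A = π(2.59/2 mm)² = π(1.2950e-03 m)² = 5.269e-06 m²
R_1 = (2.72×10^-8)(15.5)/(5.269e-06) = 0.08002 Ω
Seg 2: A = π(d/2)² = π(1.4400e-03 m)² = 6.514e-06 m²
R_2 = (1.59×10^-8)(7.94)/(6.514e-06) = 0.01938 Ω
Seg 3: A = 3.52 mm² = 3.520e-06 m²
R_3 = (2.72×10^-8)(5.92)/(3.520e-06) = 0.04575 Ω
R_total = R_1 + R_2 + R_3 = 0.145 Ω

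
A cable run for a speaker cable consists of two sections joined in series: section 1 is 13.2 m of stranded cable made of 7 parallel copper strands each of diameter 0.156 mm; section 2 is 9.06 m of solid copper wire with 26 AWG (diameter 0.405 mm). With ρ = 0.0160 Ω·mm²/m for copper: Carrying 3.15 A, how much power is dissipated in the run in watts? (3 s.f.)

26.8 W

ρ = 0.0160 Ω·mm²/m = 1.60×10^-8 Ω·m
Section 1: A_strand = π(7.8000e-05)² = 1.911e-08 m²; R₁ = ρL/(N·A_s) = (1.60×10^-8)(13.2)/(7×1.911e-08) = 1.579 Ω
Section 2: A = π(0.405/2 mm)² = π(2.0250e-04 m)² = 1.288e-07 m²
R₂ = (1.60×10^-8)(9.06)/(1.288e-07) = 1.125 Ω
R = R₁ + R₂ = 2.704 Ω
P = I²R = (3.15)² × 2.704 = 26.8 W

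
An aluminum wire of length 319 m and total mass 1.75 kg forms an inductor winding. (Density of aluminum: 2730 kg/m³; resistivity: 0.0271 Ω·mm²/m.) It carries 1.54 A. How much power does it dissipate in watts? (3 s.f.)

ρ = 0.0271 Ω·mm²/m = 2.71×10^-8 Ω·m
A = m/(density·L) = 1.75/(2730×319) = 2.0095e-06 m²
R = ρL/A = (2.71×10^-8)(319)/(2.0095e-06) = 4.302 Ω
P = I²R = (1.54)² × 4.302 = 10.2 W

10.2 W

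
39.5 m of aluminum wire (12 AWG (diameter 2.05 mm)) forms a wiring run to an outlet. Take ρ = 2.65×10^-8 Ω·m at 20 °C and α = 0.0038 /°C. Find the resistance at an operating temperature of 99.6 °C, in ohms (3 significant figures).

A = π(2.05/2 mm)² = π(1.0250e-03 m)² = 3.301e-06 m²
R₍20°C₎ = ρL/A = (2.65×10^-8)(39.5)/(3.301e-06) = 0.3171 Ω
R = R₀(1 + αΔT) = 0.3171(1 + 0.0038×79.6) = 0.413 Ω

0.413 Ω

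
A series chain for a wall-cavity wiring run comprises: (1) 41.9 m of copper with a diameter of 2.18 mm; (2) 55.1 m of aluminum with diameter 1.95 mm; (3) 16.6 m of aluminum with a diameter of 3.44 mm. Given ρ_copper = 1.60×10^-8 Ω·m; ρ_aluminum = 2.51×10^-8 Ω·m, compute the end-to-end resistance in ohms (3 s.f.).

Seg 1: A = π(d/2)² = π(1.0900e-03 m)² = 3.733e-06 m²
R_1 = (1.60×10^-8)(41.9)/(3.733e-06) = 0.1796 Ω
Seg 2: A = π(d/2)² = π(9.7500e-04 m)² = 2.986e-06 m²
R_2 = (2.51×10^-8)(55.1)/(2.986e-06) = 0.4631 Ω
Seg 3: A = π(d/2)² = π(1.7200e-03 m)² = 9.294e-06 m²
R_3 = (2.51×10^-8)(16.6)/(9.294e-06) = 0.04483 Ω
R_total = R_1 + R_2 + R_3 = 0.688 Ω

0.688 Ω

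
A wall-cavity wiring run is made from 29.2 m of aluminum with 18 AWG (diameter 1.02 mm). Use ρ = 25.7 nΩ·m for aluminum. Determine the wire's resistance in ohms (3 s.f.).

ρ = 25.7 nΩ·m = 2.57×10^-8 Ω·m
A = π(1.02/2 mm)² = π(5.1000e-04 m)² = 8.171e-07 m²
R = ρL/A = (2.57×10^-8)(29.2 m)/(8.171e-07 m²) = 0.918 Ω

0.918 Ω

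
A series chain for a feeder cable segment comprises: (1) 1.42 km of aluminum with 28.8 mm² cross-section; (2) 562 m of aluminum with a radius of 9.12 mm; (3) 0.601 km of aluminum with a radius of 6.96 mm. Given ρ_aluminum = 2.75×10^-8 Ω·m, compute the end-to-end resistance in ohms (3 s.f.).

1.52 Ω

Seg 1: A = 28.8 mm² = 2.880e-05 m²
R_1 = (2.75×10^-8)(1420)/(2.880e-05) = 1.356 Ω
Seg 2: A = πr² = π(9.1200e-03 m)² = 2.613e-04 m²
R_2 = (2.75×10^-8)(562)/(2.613e-04) = 0.05915 Ω
Seg 3: A = πr² = π(6.9600e-03 m)² = 1.522e-04 m²
R_3 = (2.75×10^-8)(601)/(1.522e-04) = 0.1086 Ω
R_total = R_1 + R_2 + R_3 = 1.52 Ω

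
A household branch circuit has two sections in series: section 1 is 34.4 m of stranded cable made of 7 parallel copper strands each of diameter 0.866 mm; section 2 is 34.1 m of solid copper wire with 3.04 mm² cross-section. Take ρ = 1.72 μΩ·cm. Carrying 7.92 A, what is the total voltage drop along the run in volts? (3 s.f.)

ρ = 1.72 μΩ·cm = 1.72×10^-8 Ω·m
Section 1: A_strand = π(4.3300e-04)² = 5.890e-07 m²; R₁ = ρL/(N·A_s) = (1.72×10^-8)(34.4)/(7×5.890e-07) = 0.1435 Ω
Section 2: A = 3.04 mm² = 3.040e-06 m²
R₂ = (1.72×10^-8)(34.1)/(3.040e-06) = 0.1929 Ω
R = R₁ + R₂ = 0.3364 Ω
V = IR = 7.92 × 0.3364 = 2.66 V

2.66 V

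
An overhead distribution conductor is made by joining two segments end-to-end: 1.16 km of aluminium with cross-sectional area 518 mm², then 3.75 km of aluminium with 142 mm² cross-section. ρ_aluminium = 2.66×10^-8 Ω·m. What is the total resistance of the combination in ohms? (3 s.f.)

0.762 Ω

Segment 1: A = 518 mm² = 5.180e-04 m²
R₁ = ρL/A = (2.66×10^-8)(1160)/(5.180e-04) = 0.05957 Ω
Segment 2: A = 142 mm² = 1.420e-04 m²
R₂ = (2.66×10^-8)(3750)/(1.420e-04) = 0.7025 Ω
R = R₁ + R₂ = 0.762 Ω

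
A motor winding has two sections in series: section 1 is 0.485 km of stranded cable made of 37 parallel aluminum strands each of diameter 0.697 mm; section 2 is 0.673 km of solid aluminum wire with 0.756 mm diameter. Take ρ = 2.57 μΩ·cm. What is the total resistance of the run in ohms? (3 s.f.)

ρ = 2.57 μΩ·cm = 2.57×10^-8 Ω·m
Section 1: A_strand = π(3.4850e-04)² = 3.816e-07 m²; R₁ = ρL/(N·A_s) = (2.57×10^-8)(485)/(37×3.816e-07) = 0.8829 Ω
Section 2: A = π(d/2)² = π(3.7800e-04 m)² = 4.489e-07 m²
R₂ = (2.57×10^-8)(673)/(4.489e-07) = 38.53 Ω
R = R₁ + R₂ = 39.4 Ω

39.4 Ω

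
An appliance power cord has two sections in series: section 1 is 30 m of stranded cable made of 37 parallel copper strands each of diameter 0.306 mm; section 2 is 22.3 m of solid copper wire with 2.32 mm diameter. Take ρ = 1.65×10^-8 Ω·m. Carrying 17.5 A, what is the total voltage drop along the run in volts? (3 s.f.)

Section 1: A_strand = π(1.5300e-04)² = 7.354e-08 m²; R₁ = ρL/(N·A_s) = (1.65×10^-8)(30)/(37×7.354e-08) = 0.1819 Ω
Section 2: A = π(d/2)² = π(1.1600e-03 m)² = 4.227e-06 m²
R₂ = (1.65×10^-8)(22.3)/(4.227e-06) = 0.08704 Ω
R = R₁ + R₂ = 0.269 Ω
V = IR = 17.5 × 0.269 = 4.71 V

4.71 V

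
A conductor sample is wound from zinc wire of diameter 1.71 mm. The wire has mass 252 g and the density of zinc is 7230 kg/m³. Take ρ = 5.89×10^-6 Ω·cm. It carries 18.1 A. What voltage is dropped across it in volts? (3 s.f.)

ρ = 5.89×10^-6 Ω·cm = 5.89×10^-8 Ω·m
A = π(d/2)² = π(8.5500e-04 m)² = 2.2966e-06 m²
L = m/(density·A) = 0.252/(7230×2.2966e-06) = 15.18 m
R = ρL/A = (5.89×10^-8)(15.18)/(2.2966e-06) = 0.3892 Ω
V = IR = 18.1 × 0.3892 = 7.05 V

7.05 V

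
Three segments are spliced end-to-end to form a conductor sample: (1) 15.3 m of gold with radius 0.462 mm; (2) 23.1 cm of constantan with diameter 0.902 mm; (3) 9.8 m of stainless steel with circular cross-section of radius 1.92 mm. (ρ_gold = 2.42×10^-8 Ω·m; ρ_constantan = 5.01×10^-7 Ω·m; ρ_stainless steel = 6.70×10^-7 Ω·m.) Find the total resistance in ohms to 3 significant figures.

Seg 1: A = πr² = π(4.6200e-04 m)² = 6.706e-07 m²
R_1 = (2.42×10^-8)(15.3)/(6.706e-07) = 0.5522 Ω
Seg 2: A = π(d/2)² = π(4.5100e-04 m)² = 6.390e-07 m²
R_2 = (5.01×10^-7)(0.231)/(6.390e-07) = 0.1811 Ω
Seg 3: A = πr² = π(1.9200e-03 m)² = 1.158e-05 m²
R_3 = (6.70×10^-7)(9.8)/(1.158e-05) = 0.567 Ω
R_total = R_1 + R_2 + R_3 = 1.30 Ω

1.30 Ω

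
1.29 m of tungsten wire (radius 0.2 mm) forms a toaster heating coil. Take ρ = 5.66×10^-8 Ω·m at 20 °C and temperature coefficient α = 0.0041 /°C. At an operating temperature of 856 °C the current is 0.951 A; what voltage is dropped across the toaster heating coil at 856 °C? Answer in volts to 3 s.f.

A = πr² = π(2.0000e-04 m)² = 1.257e-07 m²
R₍20₎ = ρL/A = (5.66×10^-8)(1.29)/(1.257e-07) = 0.581 Ω
R₍856₎ = R₍20₎(1 + αΔT) = 0.581 × (1 + 0.0041×836) = 2.573 Ω
V = IR = 0.951 × 2.573 = 2.45 V

2.45 V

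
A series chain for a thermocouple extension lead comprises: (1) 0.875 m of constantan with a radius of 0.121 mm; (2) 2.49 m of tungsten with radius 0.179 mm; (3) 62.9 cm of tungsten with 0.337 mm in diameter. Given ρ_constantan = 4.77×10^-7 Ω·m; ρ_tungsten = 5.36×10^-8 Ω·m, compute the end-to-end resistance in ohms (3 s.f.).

10.8 Ω

Seg 1: A = πr² = π(1.2100e-04 m)² = 4.600e-08 m²
R_1 = (4.77×10^-7)(0.875)/(4.600e-08) = 9.074 Ω
Seg 2: A = πr² = π(1.7900e-04 m)² = 1.007e-07 m²
R_2 = (5.36×10^-8)(2.49)/(1.007e-07) = 1.326 Ω
Seg 3: A = π(d/2)² = π(1.6850e-04 m)² = 8.920e-08 m²
R_3 = (5.36×10^-8)(0.629)/(8.920e-08) = 0.378 Ω
R_total = R_1 + R_2 + R_3 = 10.8 Ω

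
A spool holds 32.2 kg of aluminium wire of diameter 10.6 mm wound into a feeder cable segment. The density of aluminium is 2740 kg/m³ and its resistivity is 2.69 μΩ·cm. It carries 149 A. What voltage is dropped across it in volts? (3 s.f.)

ρ = 2.69 μΩ·cm = 2.69×10^-8 Ω·m
A = π(d/2)² = π(5.3000e-03 m)² = 8.8247e-05 m²
L = m/(density·A) = 32.2/(2740×8.8247e-05) = 133.2 m
R = ρL/A = (2.69×10^-8)(133.2)/(8.8247e-05) = 0.04059 Ω
V = IR = 149 × 0.04059 = 6.05 V

6.05 V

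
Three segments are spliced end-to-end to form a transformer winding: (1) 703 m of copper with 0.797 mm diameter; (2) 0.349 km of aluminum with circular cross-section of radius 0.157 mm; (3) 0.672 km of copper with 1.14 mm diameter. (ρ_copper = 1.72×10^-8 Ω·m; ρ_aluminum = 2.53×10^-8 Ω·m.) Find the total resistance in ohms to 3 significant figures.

Seg 1: A = π(d/2)² = π(3.9850e-04 m)² = 4.989e-07 m²
R_1 = (1.72×10^-8)(703)/(4.989e-07) = 24.24 Ω
Seg 2: A = πr² = π(1.5700e-04 m)² = 7.744e-08 m²
R_2 = (2.53×10^-8)(349)/(7.744e-08) = 114 Ω
Seg 3: A = π(d/2)² = π(5.7000e-04 m)² = 1.021e-06 m²
R_3 = (1.72×10^-8)(672)/(1.021e-06) = 11.32 Ω
R_total = R_1 + R_2 + R_3 = 150 Ω

150 Ω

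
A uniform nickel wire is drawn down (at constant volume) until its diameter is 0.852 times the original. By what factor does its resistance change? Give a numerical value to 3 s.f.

Volume constant ⇒ L' = L/r² with r = 0.852. R' = ρL'/A' = ρ(L/r²)/(πr²d₀²/4) = R/r⁴.
Factor = 1.90

1.90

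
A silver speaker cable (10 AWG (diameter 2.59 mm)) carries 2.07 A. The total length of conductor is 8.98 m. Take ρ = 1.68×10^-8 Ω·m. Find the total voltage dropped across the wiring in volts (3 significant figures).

0.0593 V

A = π(2.59/2 mm)² = π(1.2950e-03 m)² = 5.269e-06 m²
R = ρL/A = (1.68×10^-8)(8.98)/(5.269e-06) = 0.02863 Ω
V = IR = 2.07 × 0.02863 = 0.0593 V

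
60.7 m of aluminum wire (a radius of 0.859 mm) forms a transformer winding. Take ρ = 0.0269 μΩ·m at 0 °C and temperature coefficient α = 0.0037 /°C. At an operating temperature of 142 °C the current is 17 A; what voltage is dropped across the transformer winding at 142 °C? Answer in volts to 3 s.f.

ρ = 0.0269 μΩ·m = 2.69×10^-8 Ω·m
A = πr² = π(8.5900e-04 m)² = 2.318e-06 m²
R₍0₎ = ρL/A = (2.69×10^-8)(60.7)/(2.318e-06) = 0.7044 Ω
R₍142₎ = R₍0₎(1 + αΔT) = 0.7044 × (1 + 0.0037×142) = 1.074 Ω
V = IR = 17 × 1.074 = 18.3 V

18.3 V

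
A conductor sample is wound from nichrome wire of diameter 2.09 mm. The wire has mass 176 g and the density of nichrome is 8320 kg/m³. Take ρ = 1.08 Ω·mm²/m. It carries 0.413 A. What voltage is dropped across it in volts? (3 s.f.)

ρ = 1.08 Ω·mm²/m = 1.08×10^-6 Ω·m
A = π(d/2)² = π(1.0450e-03 m)² = 3.4307e-06 m²
L = m/(density·A) = 0.176/(8320×3.4307e-06) = 6.166 m
R = ρL/A = (1.08×10^-6)(6.166)/(3.4307e-06) = 1.941 Ω
V = IR = 0.413 × 1.941 = 0.802 V

0.802 V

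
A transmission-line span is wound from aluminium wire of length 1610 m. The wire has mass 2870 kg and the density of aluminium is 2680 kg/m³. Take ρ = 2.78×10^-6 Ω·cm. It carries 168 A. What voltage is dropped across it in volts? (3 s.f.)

11.3 V

ρ = 2.78×10^-6 Ω·cm = 2.78×10^-8 Ω·m
A = m/(density·L) = 2870/(2680×1610) = 6.6515e-04 m²
R = ρL/A = (2.78×10^-8)(1610)/(6.6515e-04) = 0.06729 Ω
V = IR = 168 × 0.06729 = 11.3 V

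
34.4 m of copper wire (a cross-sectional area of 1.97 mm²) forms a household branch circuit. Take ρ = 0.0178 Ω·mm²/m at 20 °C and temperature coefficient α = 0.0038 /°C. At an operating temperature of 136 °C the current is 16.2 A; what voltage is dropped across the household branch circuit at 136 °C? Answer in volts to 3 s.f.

7.25 V

ρ = 0.0178 Ω·mm²/m = 1.78×10^-8 Ω·m
A = 1.97 mm² = 1.970e-06 m²
R₍20₎ = ρL/A = (1.78×10^-8)(34.4)/(1.970e-06) = 0.3108 Ω
R₍136₎ = R₍20₎(1 + αΔT) = 0.3108 × (1 + 0.0038×116) = 0.4478 Ω
V = IR = 16.2 × 0.4478 = 7.25 V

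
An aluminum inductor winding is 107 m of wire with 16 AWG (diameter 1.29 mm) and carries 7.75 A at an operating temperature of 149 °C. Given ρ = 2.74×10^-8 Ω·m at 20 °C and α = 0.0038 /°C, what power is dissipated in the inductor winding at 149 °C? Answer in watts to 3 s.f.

A = π(1.29/2 mm)² = π(6.4500e-04 m)² = 1.307e-06 m²
R₍20₎ = ρL/A = (2.74×10^-8)(107)/(1.307e-06) = 2.243 Ω
R₍149₎ = R₍20₎(1 + αΔT) = 2.243 × (1 + 0.0038×129) = 3.343 Ω
P = I²R = (7.75)² × 3.343 = 201 W

201 W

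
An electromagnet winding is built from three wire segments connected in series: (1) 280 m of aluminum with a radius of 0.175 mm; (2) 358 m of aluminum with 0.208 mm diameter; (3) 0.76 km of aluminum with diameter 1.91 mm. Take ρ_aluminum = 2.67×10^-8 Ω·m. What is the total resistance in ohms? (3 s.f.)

366 Ω

Seg 1: A = πr² = π(1.7500e-04 m)² = 9.621e-08 m²
R_1 = (2.67×10^-8)(280)/(9.621e-08) = 77.7 Ω
Seg 2: A = π(d/2)² = π(1.0400e-04 m)² = 3.398e-08 m²
R_2 = (2.67×10^-8)(358)/(3.398e-08) = 281.3 Ω
Seg 3: A = π(d/2)² = π(9.5500e-04 m)² = 2.865e-06 m²
R_3 = (2.67×10^-8)(760)/(2.865e-06) = 7.082 Ω
R_total = R_1 + R_2 + R_3 = 366 Ω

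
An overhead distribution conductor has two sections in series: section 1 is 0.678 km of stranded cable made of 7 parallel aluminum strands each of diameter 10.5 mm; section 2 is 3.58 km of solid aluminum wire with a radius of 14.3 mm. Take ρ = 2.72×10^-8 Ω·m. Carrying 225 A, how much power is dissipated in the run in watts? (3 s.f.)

Section 1: A_strand = π(5.2500e-03)² = 8.659e-05 m²; R₁ = ρL/(N·A_s) = (2.72×10^-8)(678)/(7×8.659e-05) = 0.03043 Ω
Section 2: A = πr² = π(1.4300e-02 m)² = 6.424e-04 m²
R₂ = (2.72×10^-8)(3580)/(6.424e-04) = 0.1516 Ω
R = R₁ + R₂ = 0.182 Ω
P = I²R = (225)² × 0.182 = 9210 W

9210 W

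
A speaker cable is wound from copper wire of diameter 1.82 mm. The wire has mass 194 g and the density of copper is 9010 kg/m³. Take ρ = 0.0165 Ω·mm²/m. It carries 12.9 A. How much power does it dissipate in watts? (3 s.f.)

ρ = 0.0165 Ω·mm²/m = 1.65×10^-8 Ω·m
A = π(d/2)² = π(9.1000e-04 m)² = 2.6016e-06 m²
L = m/(density·A) = 0.194/(9010×2.6016e-06) = 8.276 m
R = ρL/A = (1.65×10^-8)(8.276)/(2.6016e-06) = 0.05249 Ω
P = I²R = (12.9)² × 0.05249 = 8.74 W

8.74 W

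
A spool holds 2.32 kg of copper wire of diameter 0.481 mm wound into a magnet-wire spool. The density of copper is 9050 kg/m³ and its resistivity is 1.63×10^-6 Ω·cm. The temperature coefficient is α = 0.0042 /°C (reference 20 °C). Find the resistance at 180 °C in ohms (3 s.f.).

212 Ω

ρ = 1.63×10^-6 Ω·cm = 1.63×10^-8 Ω·m
A = π(d/2)² = π(2.4050e-04 m)² = 1.8171e-07 m²
L = m/(density·A) = 2.32/(9050×1.8171e-07) = 1411 m
R = ρL/A = (1.63×10^-8)(1411)/(1.8171e-07) = 126.6 Ω
R(180 °C) = 126.6 × (1 + 0.0042×160) = 212 Ω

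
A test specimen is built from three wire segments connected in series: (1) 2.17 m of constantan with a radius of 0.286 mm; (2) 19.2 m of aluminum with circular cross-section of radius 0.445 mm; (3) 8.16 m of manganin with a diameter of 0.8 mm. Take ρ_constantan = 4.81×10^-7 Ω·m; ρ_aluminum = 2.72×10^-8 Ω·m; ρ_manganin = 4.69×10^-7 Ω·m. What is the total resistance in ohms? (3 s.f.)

Seg 1: A = πr² = π(2.8600e-04 m)² = 2.570e-07 m²
R_1 = (4.81×10^-7)(2.17)/(2.570e-07) = 4.062 Ω
Seg 2: A = πr² = π(4.4500e-04 m)² = 6.221e-07 m²
R_2 = (2.72×10^-8)(19.2)/(6.221e-07) = 0.8395 Ω
Seg 3: A = π(d/2)² = π(4.0000e-04 m)² = 5.027e-07 m²
R_3 = (4.69×10^-7)(8.16)/(5.027e-07) = 7.614 Ω
R_total = R_1 + R_2 + R_3 = 12.5 Ω

12.5 Ω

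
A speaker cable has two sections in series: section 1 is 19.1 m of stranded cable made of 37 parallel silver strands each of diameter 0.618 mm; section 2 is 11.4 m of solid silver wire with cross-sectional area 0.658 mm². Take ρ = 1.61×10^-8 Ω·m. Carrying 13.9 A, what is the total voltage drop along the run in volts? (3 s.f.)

4.26 V

Section 1: A_strand = π(3.0900e-04)² = 3.000e-07 m²; R₁ = ρL/(N·A_s) = (1.61×10^-8)(19.1)/(37×3.000e-07) = 0.02771 Ω
Section 2: A = 0.658 mm² = 6.580e-07 m²
R₂ = (1.61×10^-8)(11.4)/(6.580e-07) = 0.2789 Ω
R = R₁ + R₂ = 0.3066 Ω
V = IR = 13.9 × 0.3066 = 4.26 V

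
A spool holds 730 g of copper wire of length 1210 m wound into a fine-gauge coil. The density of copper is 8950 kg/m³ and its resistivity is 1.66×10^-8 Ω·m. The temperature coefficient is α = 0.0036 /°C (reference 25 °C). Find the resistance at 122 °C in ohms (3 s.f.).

A = m/(density·L) = 0.73/(8950×1210) = 6.7408e-08 m²
R = ρL/A = (1.66×10^-8)(1210)/(6.7408e-08) = 298 Ω
R(122 °C) = 298 × (1 + 0.0036×97) = 402 Ω

402 Ω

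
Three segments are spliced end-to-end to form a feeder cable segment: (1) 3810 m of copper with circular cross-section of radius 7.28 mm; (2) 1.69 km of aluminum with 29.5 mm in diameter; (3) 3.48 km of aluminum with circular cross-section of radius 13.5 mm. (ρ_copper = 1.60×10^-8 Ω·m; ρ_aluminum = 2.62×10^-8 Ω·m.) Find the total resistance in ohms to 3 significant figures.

0.590 Ω

Seg 1: A = πr² = π(7.2800e-03 m)² = 1.665e-04 m²
R_1 = (1.60×10^-8)(3810)/(1.665e-04) = 0.3661 Ω
Seg 2: A = π(d/2)² = π(1.4750e-02 m)² = 6.835e-04 m²
R_2 = (2.62×10^-8)(1690)/(6.835e-04) = 0.06478 Ω
Seg 3: A = πr² = π(1.3500e-02 m)² = 5.726e-04 m²
R_3 = (2.62×10^-8)(3480)/(5.726e-04) = 0.1592 Ω
R_total = R_1 + R_2 + R_3 = 0.590 Ω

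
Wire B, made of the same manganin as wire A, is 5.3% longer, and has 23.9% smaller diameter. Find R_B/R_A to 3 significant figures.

R ∝ L/d², so R_B/R_A = (1 + 5.3/100) × (1 − 23.9/100)⁻²
= 1.053 × 1.727 = 1.82

1.82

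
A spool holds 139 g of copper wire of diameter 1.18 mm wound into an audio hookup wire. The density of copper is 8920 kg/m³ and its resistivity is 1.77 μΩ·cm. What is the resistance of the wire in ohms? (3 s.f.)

0.231 Ω

ρ = 1.77 μΩ·cm = 1.77×10^-8 Ω·m
A = π(d/2)² = π(5.9000e-04 m)² = 1.0936e-06 m²
L = m/(density·A) = 0.139/(8920×1.0936e-06) = 14.25 m
R = ρL/A = (1.77×10^-8)(14.25)/(1.0936e-06) = 0.231 Ω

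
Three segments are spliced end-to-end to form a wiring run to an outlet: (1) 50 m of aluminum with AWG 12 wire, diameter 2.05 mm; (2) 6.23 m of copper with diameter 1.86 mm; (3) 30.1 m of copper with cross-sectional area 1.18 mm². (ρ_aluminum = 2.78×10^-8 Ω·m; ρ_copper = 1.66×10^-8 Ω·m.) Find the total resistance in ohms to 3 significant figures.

0.883 Ω

Seg 1: A = π(2.05/2 mm)² = π(1.0250e-03 m)² = 3.301e-06 m²
R_1 = (2.78×10^-8)(50)/(3.301e-06) = 0.4211 Ω
Seg 2: A = π(d/2)² = π(9.3000e-04 m)² = 2.717e-06 m²
R_2 = (1.66×10^-8)(6.23)/(2.717e-06) = 0.03806 Ω
Seg 3: A = 1.18 mm² = 1.180e-06 m²
R_3 = (1.66×10^-8)(30.1)/(1.180e-06) = 0.4234 Ω
R_total = R_1 + R_2 + R_3 = 0.883 Ω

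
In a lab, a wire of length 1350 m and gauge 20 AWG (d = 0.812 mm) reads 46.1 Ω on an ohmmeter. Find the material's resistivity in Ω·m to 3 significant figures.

1.77×10^-8 Ω·m

A = π(0.812/2 mm)² = π(4.0600e-04 m)² = 5.178e-07 m²
ρ = RA/L = (46.1)(5.178e-07)/(1350) = 1.77×10^-8 Ω·m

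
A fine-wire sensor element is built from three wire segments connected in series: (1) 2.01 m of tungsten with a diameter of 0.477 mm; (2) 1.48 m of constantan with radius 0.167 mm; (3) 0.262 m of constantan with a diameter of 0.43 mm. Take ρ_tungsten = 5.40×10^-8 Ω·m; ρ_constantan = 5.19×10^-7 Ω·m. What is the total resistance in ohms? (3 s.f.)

Seg 1: A = π(d/2)² = π(2.3850e-04 m)² = 1.787e-07 m²
R_1 = (5.40×10^-8)(2.01)/(1.787e-07) = 0.6074 Ω
Seg 2: A = πr² = π(1.6700e-04 m)² = 8.762e-08 m²
R_2 = (5.19×10^-7)(1.48)/(8.762e-08) = 8.767 Ω
Seg 3: A = π(d/2)² = π(2.1500e-04 m)² = 1.452e-07 m²
R_3 = (5.19×10^-7)(0.262)/(1.452e-07) = 0.9364 Ω
R_total = R_1 + R_2 + R_3 = 10.3 Ω

10.3 Ω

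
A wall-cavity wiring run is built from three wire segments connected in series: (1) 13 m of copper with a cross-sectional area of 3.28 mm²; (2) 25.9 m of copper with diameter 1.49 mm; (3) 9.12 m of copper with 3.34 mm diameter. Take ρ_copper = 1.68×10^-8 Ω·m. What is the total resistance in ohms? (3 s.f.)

Seg 1: A = 3.28 mm² = 3.280e-06 m²
R_1 = (1.68×10^-8)(13)/(3.280e-06) = 0.06659 Ω
Seg 2: A = π(d/2)² = π(7.4500e-04 m)² = 1.744e-06 m²
R_2 = (1.68×10^-8)(25.9)/(1.744e-06) = 0.2495 Ω
Seg 3: A = π(d/2)² = π(1.6700e-03 m)² = 8.762e-06 m²
R_3 = (1.68×10^-8)(9.12)/(8.762e-06) = 0.01749 Ω
R_total = R_1 + R_2 + R_3 = 0.334 Ω

0.334 Ω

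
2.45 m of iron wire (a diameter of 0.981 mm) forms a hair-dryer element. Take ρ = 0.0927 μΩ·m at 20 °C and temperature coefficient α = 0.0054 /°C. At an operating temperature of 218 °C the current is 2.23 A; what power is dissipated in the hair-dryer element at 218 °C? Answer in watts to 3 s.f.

3.09 W

ρ = 0.0927 μΩ·m = 9.27×10^-8 Ω·m
A = π(d/2)² = π(4.9050e-04 m)² = 7.558e-07 m²
R₍20₎ = ρL/A = (9.27×10^-8)(2.45)/(7.558e-07) = 0.3005 Ω
R₍218₎ = R₍20₎(1 + αΔT) = 0.3005 × (1 + 0.0054×198) = 0.6218 Ω
P = I²R = (2.23)² × 0.6218 = 3.09 W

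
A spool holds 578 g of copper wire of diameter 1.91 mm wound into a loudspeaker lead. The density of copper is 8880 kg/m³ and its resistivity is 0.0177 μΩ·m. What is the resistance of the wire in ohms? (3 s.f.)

0.140 Ω

ρ = 0.0177 μΩ·m = 1.77×10^-8 Ω·m
A = π(d/2)² = π(9.5500e-04 m)² = 2.8652e-06 m²
L = m/(density·A) = 0.578/(8880×2.8652e-06) = 22.72 m
R = ρL/A = (1.77×10^-8)(22.72)/(2.8652e-06) = 0.140 Ω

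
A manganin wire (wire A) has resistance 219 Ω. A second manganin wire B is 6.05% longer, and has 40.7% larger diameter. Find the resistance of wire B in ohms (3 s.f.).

117 Ω

R ∝ L/d², so R_B/R_A = (1 + 6.05/100) × (1 + 40.7/100)⁻²
= 1.06 × 0.5051 = 0.5357
R_B = 0.5357 × 219 = 117 Ω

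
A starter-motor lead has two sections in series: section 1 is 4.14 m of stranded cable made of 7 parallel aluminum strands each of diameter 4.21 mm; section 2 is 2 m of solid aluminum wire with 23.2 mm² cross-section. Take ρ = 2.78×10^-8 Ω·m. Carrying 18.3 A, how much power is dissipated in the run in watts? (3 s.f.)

1.20 W

Section 1: A_strand = π(2.1050e-03)² = 1.392e-05 m²; R₁ = ρL/(N·A_s) = (2.78×10^-8)(4.14)/(7×1.392e-05) = 0.001181 Ω
Section 2: A = 23.2 mm² = 2.320e-05 m²
R₂ = (2.78×10^-8)(2)/(2.320e-05) = 0.002397 Ω
R = R₁ + R₂ = 0.003578 Ω
P = I²R = (18.3)² × 0.003578 = 1.20 W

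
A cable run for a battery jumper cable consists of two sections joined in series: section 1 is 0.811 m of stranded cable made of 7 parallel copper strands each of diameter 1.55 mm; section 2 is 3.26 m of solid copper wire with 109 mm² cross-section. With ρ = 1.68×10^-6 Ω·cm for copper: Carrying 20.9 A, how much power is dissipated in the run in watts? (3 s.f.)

0.670 W

ρ = 1.68×10^-6 Ω·cm = 1.68×10^-8 Ω·m
Section 1: A_strand = π(7.7500e-04)² = 1.887e-06 m²; R₁ = ρL/(N·A_s) = (1.68×10^-8)(0.811)/(7×1.887e-06) = 0.001032 Ω
Section 2: A = 109 mm² = 1.090e-04 m²
R₂ = (1.68×10^-8)(3.26)/(1.090e-04) = 5.025×10^-4 Ω
R = R₁ + R₂ = 0.001534 Ω
P = I²R = (20.9)² × 0.001534 = 0.670 W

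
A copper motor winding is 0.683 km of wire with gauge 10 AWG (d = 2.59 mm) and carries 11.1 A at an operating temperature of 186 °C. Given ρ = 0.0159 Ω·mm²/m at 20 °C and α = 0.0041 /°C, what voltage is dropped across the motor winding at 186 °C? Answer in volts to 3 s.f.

38.5 V

ρ = 0.0159 Ω·mm²/m = 1.59×10^-8 Ω·m
A = π(2.59/2 mm)² = π(1.2950e-03 m)² = 5.269e-06 m²
R₍20₎ = ρL/A = (1.59×10^-8)(683)/(5.269e-06) = 2.061 Ω
R₍186₎ = R₍20₎(1 + αΔT) = 2.061 × (1 + 0.0041×166) = 3.464 Ω
V = IR = 11.1 × 3.464 = 38.5 V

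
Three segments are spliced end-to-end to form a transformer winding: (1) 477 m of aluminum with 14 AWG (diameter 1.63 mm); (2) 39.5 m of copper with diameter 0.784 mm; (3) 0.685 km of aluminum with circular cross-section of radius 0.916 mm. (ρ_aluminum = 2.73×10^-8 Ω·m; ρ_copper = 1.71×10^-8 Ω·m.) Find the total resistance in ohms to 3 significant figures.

14.7 Ω

Seg 1: A = π(1.63/2 mm)² = π(8.1500e-04 m)² = 2.087e-06 m²
R_1 = (2.73×10^-8)(477)/(2.087e-06) = 6.24 Ω
Seg 2: A = π(d/2)² = π(3.9200e-04 m)² = 4.827e-07 m²
R_2 = (1.71×10^-8)(39.5)/(4.827e-07) = 1.399 Ω
Seg 3: A = πr² = π(9.1600e-04 m)² = 2.636e-06 m²
R_3 = (2.73×10^-8)(685)/(2.636e-06) = 7.094 Ω
R_total = R_1 + R_2 + R_3 = 14.7 Ω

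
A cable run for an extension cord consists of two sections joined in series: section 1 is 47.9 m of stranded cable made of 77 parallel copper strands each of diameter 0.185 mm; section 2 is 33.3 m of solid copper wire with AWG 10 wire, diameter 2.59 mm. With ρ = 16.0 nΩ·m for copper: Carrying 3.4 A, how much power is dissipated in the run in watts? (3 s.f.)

ρ = 16.0 nΩ·m = 1.60×10^-8 Ω·m
Section 1: A_strand = π(9.2500e-05)² = 2.688e-08 m²; R₁ = ρL/(N·A_s) = (1.60×10^-8)(47.9)/(77×2.688e-08) = 0.3703 Ω
Section 2: A = π(2.59/2 mm)² = π(1.2950e-03 m)² = 5.269e-06 m²
R₂ = (1.60×10^-8)(33.3)/(5.269e-06) = 0.1011 Ω
R = R₁ + R₂ = 0.4714 Ω
P = I²R = (3.4)² × 0.4714 = 5.45 W

5.45 W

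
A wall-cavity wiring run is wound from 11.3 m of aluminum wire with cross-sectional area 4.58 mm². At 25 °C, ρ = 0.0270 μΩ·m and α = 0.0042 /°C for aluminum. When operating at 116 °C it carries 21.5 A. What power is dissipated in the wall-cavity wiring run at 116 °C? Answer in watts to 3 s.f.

42.6 W

ρ = 0.0270 μΩ·m = 2.70×10^-8 Ω·m
A = 4.58 mm² = 4.580e-06 m²
R₍25₎ = ρL/A = (2.70×10^-8)(11.3)/(4.580e-06) = 0.06662 Ω
R₍116₎ = R₍25₎(1 + αΔT) = 0.06662 × (1 + 0.0042×91) = 0.09208 Ω
P = I²R = (21.5)² × 0.09208 = 42.6 W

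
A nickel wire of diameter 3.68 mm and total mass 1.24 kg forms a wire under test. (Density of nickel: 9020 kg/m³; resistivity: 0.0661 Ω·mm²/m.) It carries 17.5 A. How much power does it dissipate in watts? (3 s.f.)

ρ = 0.0661 Ω·mm²/m = 6.61×10^-8 Ω·m
A = π(d/2)² = π(1.8400e-03 m)² = 1.0636e-05 m²
L = m/(density·A) = 1.24/(9020×1.0636e-05) = 12.92 m
R = ρL/A = (6.61×10^-8)(12.92)/(1.0636e-05) = 0.08032 Ω
P = I²R = (17.5)² × 0.08032 = 24.6 W

24.6 W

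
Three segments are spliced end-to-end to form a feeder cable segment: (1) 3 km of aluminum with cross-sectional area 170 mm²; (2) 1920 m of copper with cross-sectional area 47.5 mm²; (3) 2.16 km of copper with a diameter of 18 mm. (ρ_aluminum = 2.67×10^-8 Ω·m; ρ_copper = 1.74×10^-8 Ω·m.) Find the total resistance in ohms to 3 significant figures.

1.32 Ω

Seg 1: A = 170 mm² = 1.700e-04 m²
R_1 = (2.67×10^-8)(3000)/(1.700e-04) = 0.4712 Ω
Seg 2: A = 47.5 mm² = 4.750e-05 m²
R_2 = (1.74×10^-8)(1920)/(4.750e-05) = 0.7033 Ω
Seg 3: A = π(d/2)² = π(9.0000e-03 m)² = 2.545e-04 m²
R_3 = (1.74×10^-8)(2160)/(2.545e-04) = 0.1477 Ω
R_total = R_1 + R_2 + R_3 = 1.32 Ω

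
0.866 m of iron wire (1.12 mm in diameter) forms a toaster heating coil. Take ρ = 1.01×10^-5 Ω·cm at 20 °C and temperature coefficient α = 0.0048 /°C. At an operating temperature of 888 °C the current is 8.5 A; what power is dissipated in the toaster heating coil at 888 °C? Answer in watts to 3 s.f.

ρ = 1.01×10^-5 Ω·cm = 1.01×10^-7 Ω·m
A = π(d/2)² = π(5.6000e-04 m)² = 9.852e-07 m²
R₍20₎ = ρL/A = (1.01×10^-7)(0.866)/(9.852e-07) = 0.08878 Ω
R₍888₎ = R₍20₎(1 + αΔT) = 0.08878 × (1 + 0.0048×868) = 0.4587 Ω
P = I²R = (8.5)² × 0.4587 = 33.1 W

33.1 W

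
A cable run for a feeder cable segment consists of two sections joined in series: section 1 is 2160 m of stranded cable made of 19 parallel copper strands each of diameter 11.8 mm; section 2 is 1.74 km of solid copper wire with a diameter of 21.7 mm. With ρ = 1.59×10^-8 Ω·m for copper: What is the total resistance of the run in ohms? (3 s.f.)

0.0913 Ω

Section 1: A_strand = π(5.9000e-03)² = 1.094e-04 m²; R₁ = ρL/(N·A_s) = (1.59×10^-8)(2160)/(19×1.094e-04) = 0.01653 Ω
Section 2: A = π(d/2)² = π(1.0850e-02 m)² = 3.698e-04 m²
R₂ = (1.59×10^-8)(1740)/(3.698e-04) = 0.07481 Ω
R = R₁ + R₂ = 0.0913 Ω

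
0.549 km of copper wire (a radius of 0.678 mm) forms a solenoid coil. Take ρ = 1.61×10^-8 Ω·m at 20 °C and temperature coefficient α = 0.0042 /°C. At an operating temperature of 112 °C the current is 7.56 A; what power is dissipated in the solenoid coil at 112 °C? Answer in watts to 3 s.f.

A = πr² = π(6.7800e-04 m)² = 1.444e-06 m²
R₍20₎ = ρL/A = (1.61×10^-8)(549)/(1.444e-06) = 6.121 Ω
R₍112₎ = R₍20₎(1 + αΔT) = 6.121 × (1 + 0.0042×92) = 8.486 Ω
P = I²R = (7.56)² × 8.486 = 485 W

485 W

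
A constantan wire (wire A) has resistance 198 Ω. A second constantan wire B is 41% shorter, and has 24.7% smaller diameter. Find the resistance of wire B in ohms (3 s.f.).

206 Ω

R ∝ L/d², so R_B/R_A = (1 − 41/100) × (1 − 24.7/100)⁻²
= 0.59 × 1.764 = 1.04
R_B = 1.04 × 198 = 206 Ω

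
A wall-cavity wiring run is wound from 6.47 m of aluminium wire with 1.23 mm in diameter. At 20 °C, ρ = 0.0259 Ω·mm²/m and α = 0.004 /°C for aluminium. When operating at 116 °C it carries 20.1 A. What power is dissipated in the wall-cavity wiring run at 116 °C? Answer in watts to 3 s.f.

78.9 W

ρ = 0.0259 Ω·mm²/m = 2.59×10^-8 Ω·m
A = π(d/2)² = π(6.1500e-04 m)² = 1.188e-06 m²
R₍20₎ = ρL/A = (2.59×10^-8)(6.47)/(1.188e-06) = 0.141 Ω
R₍116₎ = R₍20₎(1 + αΔT) = 0.141 × (1 + 0.004×96) = 0.1952 Ω
P = I²R = (20.1)² × 0.1952 = 78.9 W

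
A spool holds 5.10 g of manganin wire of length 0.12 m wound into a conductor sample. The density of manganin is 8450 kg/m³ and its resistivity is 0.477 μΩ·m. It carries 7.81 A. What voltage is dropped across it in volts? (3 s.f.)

ρ = 0.477 μΩ·m = 4.77×10^-7 Ω·m
A = m/(density·L) = 0.0051/(8450×0.12) = 5.0296e-06 m²
R = ρL/A = (4.77×10^-7)(0.12)/(5.0296e-06) = 0.01138 Ω
V = IR = 7.81 × 0.01138 = 0.0889 V

0.0889 V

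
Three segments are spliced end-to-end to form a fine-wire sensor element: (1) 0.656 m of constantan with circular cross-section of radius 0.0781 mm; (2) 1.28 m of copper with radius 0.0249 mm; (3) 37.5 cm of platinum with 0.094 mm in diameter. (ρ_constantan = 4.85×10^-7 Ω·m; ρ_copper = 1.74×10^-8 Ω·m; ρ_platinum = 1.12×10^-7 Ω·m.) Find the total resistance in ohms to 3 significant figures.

Seg 1: A = πr² = π(7.8100e-05 m)² = 1.916e-08 m²
R_1 = (4.85×10^-7)(0.656)/(1.916e-08) = 16.6 Ω
Seg 2: A = πr² = π(2.4900e-05 m)² = 1.948e-09 m²
R_2 = (1.74×10^-8)(1.28)/(1.948e-09) = 11.43 Ω
Seg 3: A = π(d/2)² = π(4.7000e-05 m)² = 6.940e-09 m²
R_3 = (1.12×10^-7)(0.375)/(6.940e-09) = 6.052 Ω
R_total = R_1 + R_2 + R_3 = 34.1 Ω

34.1 Ω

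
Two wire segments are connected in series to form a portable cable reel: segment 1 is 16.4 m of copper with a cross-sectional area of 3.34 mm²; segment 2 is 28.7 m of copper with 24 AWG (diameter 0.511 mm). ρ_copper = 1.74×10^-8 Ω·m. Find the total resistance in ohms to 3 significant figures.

Segment 1: A = 3.34 mm² = 3.340e-06 m²
R₁ = ρL/A = (1.74×10^-8)(16.4)/(3.340e-06) = 0.08544 Ω
Segment 2: A = π(0.511/2 mm)² = π(2.5550e-04 m)² = 2.051e-07 m²
R₂ = (1.74×10^-8)(28.7)/(2.051e-07) = 2.435 Ω
R = R₁ + R₂ = 2.52 Ω

2.52 Ω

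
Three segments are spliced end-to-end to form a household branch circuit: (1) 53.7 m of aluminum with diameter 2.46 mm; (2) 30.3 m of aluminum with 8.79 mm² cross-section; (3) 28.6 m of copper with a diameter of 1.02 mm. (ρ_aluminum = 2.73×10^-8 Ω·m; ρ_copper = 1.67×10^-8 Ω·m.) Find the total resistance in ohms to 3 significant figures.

Seg 1: A = π(d/2)² = π(1.2300e-03 m)² = 4.753e-06 m²
R_1 = (2.73×10^-8)(53.7)/(4.753e-06) = 0.3084 Ω
Seg 2: A = 8.79 mm² = 8.790e-06 m²
R_2 = (2.73×10^-8)(30.3)/(8.790e-06) = 0.09411 Ω
Seg 3: A = π(d/2)² = π(5.1000e-04 m)² = 8.171e-07 m²
R_3 = (1.67×10^-8)(28.6)/(8.171e-07) = 0.5845 Ω
R_total = R_1 + R_2 + R_3 = 0.987 Ω

0.987 Ω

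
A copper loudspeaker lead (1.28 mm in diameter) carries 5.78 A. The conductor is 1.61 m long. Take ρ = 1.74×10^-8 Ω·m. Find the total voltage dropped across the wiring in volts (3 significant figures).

0.126 V

A = π(d/2)² = π(6.4000e-04 m)² = 1.287e-06 m²
R = ρL/A = (1.74×10^-8)(1.61)/(1.287e-06) = 0.02177 Ω
V = IR = 5.78 × 0.02177 = 0.126 V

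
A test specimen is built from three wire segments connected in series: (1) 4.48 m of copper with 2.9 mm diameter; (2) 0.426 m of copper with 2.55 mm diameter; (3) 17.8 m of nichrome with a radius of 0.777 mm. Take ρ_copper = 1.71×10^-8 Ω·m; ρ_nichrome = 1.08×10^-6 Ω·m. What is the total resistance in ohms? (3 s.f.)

Seg 1: A = π(d/2)² = π(1.4500e-03 m)² = 6.605e-06 m²
R_1 = (1.71×10^-8)(4.48)/(6.605e-06) = 0.0116 Ω
Seg 2: A = π(d/2)² = π(1.2750e-03 m)² = 5.107e-06 m²
R_2 = (1.71×10^-8)(0.426)/(5.107e-06) = 0.001426 Ω
Seg 3: A = πr² = π(7.7700e-04 m)² = 1.897e-06 m²
R_3 = (1.08×10^-6)(17.8)/(1.897e-06) = 10.14 Ω
R_total = R_1 + R_2 + R_3 = 10.1 Ω

10.1 Ω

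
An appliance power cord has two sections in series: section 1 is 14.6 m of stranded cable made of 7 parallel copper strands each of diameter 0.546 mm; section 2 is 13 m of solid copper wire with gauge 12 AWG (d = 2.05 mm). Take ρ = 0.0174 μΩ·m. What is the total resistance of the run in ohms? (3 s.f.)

0.224 Ω

ρ = 0.0174 μΩ·m = 1.74×10^-8 Ω·m
Section 1: A_strand = π(2.7300e-04)² = 2.341e-07 m²; R₁ = ρL/(N·A_s) = (1.74×10^-8)(14.6)/(7×2.341e-07) = 0.155 Ω
Section 2: A = π(2.05/2 mm)² = π(1.0250e-03 m)² = 3.301e-06 m²
R₂ = (1.74×10^-8)(13)/(3.301e-06) = 0.06853 Ω
R = R₁ + R₂ = 0.224 Ω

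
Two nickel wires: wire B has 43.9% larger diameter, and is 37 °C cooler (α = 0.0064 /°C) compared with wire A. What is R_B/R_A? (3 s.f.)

0.369

R ∝ ρL/d² with ρ ∝ (1+αΔT), so R_B/R_A = (1 + 43.9/100)⁻² × (1 − 0.0064×37)
= 0.4829 × 0.7632 = 0.369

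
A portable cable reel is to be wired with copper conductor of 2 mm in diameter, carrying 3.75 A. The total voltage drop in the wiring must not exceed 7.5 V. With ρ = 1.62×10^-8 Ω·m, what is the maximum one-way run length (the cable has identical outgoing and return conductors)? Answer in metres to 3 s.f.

A = π(d/2)² = π(1.0000e-03 m)² = 3.142e-06 m²
L_max = V_max·A/(2·ρI) = (7.5)(3.142e-06)/(2×1.62×10^-8×3.75) = 194 m

194 m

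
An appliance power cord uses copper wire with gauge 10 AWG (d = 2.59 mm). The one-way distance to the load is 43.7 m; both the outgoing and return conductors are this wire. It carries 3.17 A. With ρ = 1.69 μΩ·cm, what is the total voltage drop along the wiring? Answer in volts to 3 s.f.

0.889 V

ρ = 1.69 μΩ·cm = 1.69×10^-8 Ω·m
A = π(2.59/2 mm)² = π(1.2950e-03 m)² = 5.269e-06 m²
Total conductor length (both ways) L = 2 × 43.7 = 87.4 m
R = ρL/A = (1.69×10^-8)(87.4)/(5.269e-06) = 0.2804 Ω
V = IR = 3.17 × 0.2804 = 0.889 V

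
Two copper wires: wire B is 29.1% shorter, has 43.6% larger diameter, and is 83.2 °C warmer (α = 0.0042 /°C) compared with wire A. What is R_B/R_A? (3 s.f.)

0.464

R ∝ ρL/d² with ρ ∝ (1+αΔT), so R_B/R_A = (1 − 29.1/100) × (1 + 43.6/100)⁻² × (1 + 0.0042×83.2)
= 0.709 × 0.4849 × 1.349 = 0.464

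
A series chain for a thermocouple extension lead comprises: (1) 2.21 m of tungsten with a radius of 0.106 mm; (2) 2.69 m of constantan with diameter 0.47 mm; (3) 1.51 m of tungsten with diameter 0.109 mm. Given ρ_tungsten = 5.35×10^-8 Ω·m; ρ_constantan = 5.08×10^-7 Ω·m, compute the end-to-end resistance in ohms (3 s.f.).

19.9 Ω

Seg 1: A = πr² = π(1.0600e-04 m)² = 3.530e-08 m²
R_1 = (5.35×10^-8)(2.21)/(3.530e-08) = 3.35 Ω
Seg 2: A = π(d/2)² = π(2.3500e-04 m)² = 1.735e-07 m²
R_2 = (5.08×10^-7)(2.69)/(1.735e-07) = 7.876 Ω
Seg 3: A = π(d/2)² = π(5.4500e-05 m)² = 9.331e-09 m²
R_3 = (5.35×10^-8)(1.51)/(9.331e-09) = 8.657 Ω
R_total = R_1 + R_2 + R_3 = 19.9 Ω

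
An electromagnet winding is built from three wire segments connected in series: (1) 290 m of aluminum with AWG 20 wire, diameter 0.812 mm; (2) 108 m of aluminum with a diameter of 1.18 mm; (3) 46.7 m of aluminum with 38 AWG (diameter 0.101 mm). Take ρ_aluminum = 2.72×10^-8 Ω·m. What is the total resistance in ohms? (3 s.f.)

Seg 1: A = π(0.812/2 mm)² = π(4.0600e-04 m)² = 5.178e-07 m²
R_1 = (2.72×10^-8)(290)/(5.178e-07) = 15.23 Ω
Seg 2: A = π(d/2)² = π(5.9000e-04 m)² = 1.094e-06 m²
R_2 = (2.72×10^-8)(108)/(1.094e-06) = 2.686 Ω
Seg 3: A = π(0.101/2 mm)² = π(5.0500e-05 m)² = 8.012e-09 m²
R_3 = (2.72×10^-8)(46.7)/(8.012e-09) = 158.5 Ω
R_total = R_1 + R_2 + R_3 = 176 Ω

176 Ω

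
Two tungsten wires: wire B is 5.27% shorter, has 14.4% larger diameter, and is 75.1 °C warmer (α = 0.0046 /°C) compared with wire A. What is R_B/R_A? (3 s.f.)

0.974

R ∝ ρL/d² with ρ ∝ (1+αΔT), so R_B/R_A = (1 − 5.27/100) × (1 + 14.4/100)⁻² × (1 + 0.0046×75.1)
= 0.9473 × 0.7641 × 1.345 = 0.974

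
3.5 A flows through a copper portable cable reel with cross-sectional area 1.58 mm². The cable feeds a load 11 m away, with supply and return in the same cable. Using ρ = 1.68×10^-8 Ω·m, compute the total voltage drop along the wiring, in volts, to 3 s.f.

A = 1.58 mm² = 1.580e-06 m²
Total conductor length (both ways) L = 2 × 11 = 22 m
R = ρL/A = (1.68×10^-8)(22)/(1.580e-06) = 0.2339 Ω
V = IR = 3.5 × 0.2339 = 0.819 V

0.819 V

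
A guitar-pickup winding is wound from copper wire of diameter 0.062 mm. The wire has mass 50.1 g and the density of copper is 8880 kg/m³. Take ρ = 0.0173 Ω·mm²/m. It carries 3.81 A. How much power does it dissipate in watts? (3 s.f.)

ρ = 0.0173 Ω·mm²/m = 1.73×10^-8 Ω·m
A = π(d/2)² = π(3.1000e-05 m)² = 3.0191e-09 m²
L = m/(density·A) = 0.0501/(8880×3.0191e-09) = 1869 m
R = ρL/A = (1.73×10^-8)(1869)/(3.0191e-09) = 10710 Ω
P = I²R = (3.81)² × 10710 = 1.55×10^5 W

1.55×10^5 W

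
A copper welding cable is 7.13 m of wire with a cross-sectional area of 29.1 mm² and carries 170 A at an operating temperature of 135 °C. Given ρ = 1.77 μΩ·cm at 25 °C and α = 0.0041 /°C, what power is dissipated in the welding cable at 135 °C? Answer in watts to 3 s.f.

ρ = 1.77 μΩ·cm = 1.77×10^-8 Ω·m
A = 29.1 mm² = 2.910e-05 m²
R₍25₎ = ρL/A = (1.77×10^-8)(7.13)/(2.910e-05) = 0.004337 Ω
R₍135₎ = R₍25₎(1 + αΔT) = 0.004337 × (1 + 0.0041×110) = 0.006293 Ω
P = I²R = (170)² × 0.006293 = 182 W

182 W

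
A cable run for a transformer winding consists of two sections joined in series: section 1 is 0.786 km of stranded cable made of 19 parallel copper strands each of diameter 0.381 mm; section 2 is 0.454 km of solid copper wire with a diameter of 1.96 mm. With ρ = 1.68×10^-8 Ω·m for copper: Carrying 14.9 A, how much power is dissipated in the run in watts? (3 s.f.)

Section 1: A_strand = π(1.9050e-04)² = 1.140e-07 m²; R₁ = ρL/(N·A_s) = (1.68×10^-8)(786)/(19×1.140e-07) = 6.096 Ω
Section 2: A = π(d/2)² = π(9.8000e-04 m)² = 3.017e-06 m²
R₂ = (1.68×10^-8)(454)/(3.017e-06) = 2.528 Ω
R = R₁ + R₂ = 8.624 Ω
P = I²R = (14.9)² × 8.624 = 1910 W

1910 W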